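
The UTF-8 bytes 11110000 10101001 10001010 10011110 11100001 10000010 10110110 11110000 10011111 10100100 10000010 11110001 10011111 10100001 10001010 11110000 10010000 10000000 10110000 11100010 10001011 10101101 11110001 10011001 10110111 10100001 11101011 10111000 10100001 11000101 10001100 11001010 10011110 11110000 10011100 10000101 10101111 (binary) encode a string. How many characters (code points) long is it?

11

Byte at offset 0: 0xF0 = 11110000 → 4-byte char (#1). Advance 4.
Byte at offset 4: 0xE1 = 11100001 → 3-byte char (#2). Advance 3.
Byte at offset 7: 0xF0 = 11110000 → 4-byte char (#3). Advance 4.
Byte at offset 11: 0xF1 = 11110001 → 4-byte char (#4). Advance 4.
Byte at offset 15: 0xF0 = 11110000 → 4-byte char (#5). Advance 4.
Byte at offset 19: 0xE2 = 11100010 → 3-byte char (#6). Advance 3.
Byte at offset 22: 0xF1 = 11110001 → 4-byte char (#7). Advance 4.
Byte at offset 26: 0xEB = 11101011 → 3-byte char (#8). Advance 3.
Byte at offset 29: 0xC5 = 11000101 → 2-byte char (#9). Advance 2.
Byte at offset 31: 0xCA = 11001010 → 2-byte char (#10). Advance 2.
Byte at offset 33: 0xF0 = 11110000 → 4-byte char (#11). Advance 4.
Reached end at offset 37 after 11 code points.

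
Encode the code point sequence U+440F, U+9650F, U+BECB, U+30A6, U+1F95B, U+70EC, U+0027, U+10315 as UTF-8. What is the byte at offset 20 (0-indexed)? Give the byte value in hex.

U+440F → 3-byte form E4 90 8F at offsets 0–2.
U+9650F → 4-byte form F2 96 94 8F at offsets 3–6.
U+BECB → 3-byte form EB BB 8B at offsets 7–9.
U+30A6 → 3-byte form E3 82 A6 at offsets 10–12.
U+1F95B → 4-byte form F0 9F A5 9B at offsets 13–16.
U+70EC → 3-byte form E7 83 AC at offsets 17–19.
U+0027 → 1-byte form 27 at offsets 20–20.
Offset 20 falls in char 7's range; it's byte 1 of 27 = 0x27.

0x27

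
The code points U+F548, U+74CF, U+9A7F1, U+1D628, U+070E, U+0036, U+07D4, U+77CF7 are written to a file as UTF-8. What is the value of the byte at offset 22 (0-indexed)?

0xB7

U+F548 → 3-byte form EF 95 88 at offsets 0–2.
U+74CF → 3-byte form E7 93 8F at offsets 3–5.
U+9A7F1 → 4-byte form F2 9A 9F B1 at offsets 6–9.
U+1D628 → 4-byte form F0 9D 98 A8 at offsets 10–13.
U+070E → 2-byte form DC 8E at offsets 14–15.
U+0036 → 1-byte form 36 at offsets 16–16.
U+07D4 → 2-byte form DF 94 at offsets 17–18.
U+77CF7 → 4-byte form F1 B7 B3 B7 at offsets 19–22.
Offset 22 falls in char 8's range; it's byte 4 of F1 B7 B3 B7 = 0xB7.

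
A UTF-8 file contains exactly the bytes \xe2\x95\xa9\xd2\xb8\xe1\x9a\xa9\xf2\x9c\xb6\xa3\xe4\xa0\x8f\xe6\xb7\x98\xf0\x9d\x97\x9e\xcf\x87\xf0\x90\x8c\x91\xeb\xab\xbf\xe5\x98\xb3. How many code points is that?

11

Byte at offset 0: 0xE2 = 11100010 → 3-byte char (#1). Advance 3.
Byte at offset 3: 0xD2 = 11010010 → 2-byte char (#2). Advance 2.
Byte at offset 5: 0xE1 = 11100001 → 3-byte char (#3). Advance 3.
Byte at offset 8: 0xF2 = 11110010 → 4-byte char (#4). Advance 4.
Byte at offset 12: 0xE4 = 11100100 → 3-byte char (#5). Advance 3.
Byte at offset 15: 0xE6 = 11100110 → 3-byte char (#6). Advance 3.
Byte at offset 18: 0xF0 = 11110000 → 4-byte char (#7). Advance 4.
Byte at offset 22: 0xCF = 11001111 → 2-byte char (#8). Advance 2.
Byte at offset 24: 0xF0 = 11110000 → 4-byte char (#9). Advance 4.
Byte at offset 28: 0xEB = 11101011 → 3-byte char (#10). Advance 3.
Byte at offset 31: 0xE5 = 11100101 → 3-byte char (#11). Advance 3.
Reached end at offset 34 after 11 code points.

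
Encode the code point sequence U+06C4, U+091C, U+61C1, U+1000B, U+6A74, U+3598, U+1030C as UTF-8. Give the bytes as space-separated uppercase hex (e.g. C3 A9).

U+06C4: 2-byte form → DB 84.
U+091C: 3-byte form → E0 A4 9C.
U+61C1: 3-byte form → E6 87 81.
U+1000B: 4-byte form → F0 90 80 8B.
U+6A74: 3-byte form → E6 A9 B4.
U+3598: 3-byte form → E3 96 98.
U+1030C: 4-byte form → F0 90 8C 8C.
Concatenated (22 bytes): DB 84 E0 A4 9C E6 87 81 F0 90 80 8B E6 A9 B4 E3 96 98 F0 90 8C 8C.

DB 84 E0 A4 9C E6 87 81 F0 90 80 8B E6 A9 B4 E3 96 98 F0 90 8C 8C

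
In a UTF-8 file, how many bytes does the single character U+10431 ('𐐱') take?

4

U+10431 = 0x10431. UTF-8 uses 1 byte below 0x80, 2 below 0x800, 3 below 0x10000, 4 up to 0x10FFFF. 0x10431 is in U+10000–U+10FFFF → 4 bytes.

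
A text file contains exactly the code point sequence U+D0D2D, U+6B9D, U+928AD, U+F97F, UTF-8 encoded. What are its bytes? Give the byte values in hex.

F3 90 B4 AD E6 AE 9D F2 92 A2 AD EF A5 BF

U+D0D2D: 4-byte form → F3 90 B4 AD.
U+6B9D: 3-byte form → E6 AE 9D.
U+928AD: 4-byte form → F2 92 A2 AD.
U+F97F: 3-byte form → EF A5 BF.
Concatenated (14 bytes): F3 90 B4 AD E6 AE 9D F2 92 A2 AD EF A5 BF.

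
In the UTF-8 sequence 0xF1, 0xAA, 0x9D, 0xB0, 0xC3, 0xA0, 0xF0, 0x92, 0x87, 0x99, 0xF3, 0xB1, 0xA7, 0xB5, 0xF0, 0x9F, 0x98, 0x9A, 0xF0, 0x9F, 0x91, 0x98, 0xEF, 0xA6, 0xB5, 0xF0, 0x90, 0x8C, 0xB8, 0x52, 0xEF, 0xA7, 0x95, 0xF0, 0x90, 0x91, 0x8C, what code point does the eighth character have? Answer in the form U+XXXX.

Offset 0: leading byte 0xF1 = 11110001 → 4-byte char #1 = F1 AA 9D B0.
Offset 4: leading byte 0xC3 = 11000011 → 2-byte char #2 = C3 A0.
Offset 6: leading byte 0xF0 = 11110000 → 4-byte char #3 = F0 92 87 99.
Offset 10: leading byte 0xF3 = 11110011 → 4-byte char #4 = F3 B1 A7 B5.
Offset 14: leading byte 0xF0 = 11110000 → 4-byte char #5 = F0 9F 98 9A.
Offset 18: leading byte 0xF0 = 11110000 → 4-byte char #6 = F0 9F 91 98.
Offset 22: leading byte 0xEF = 11101111 → 3-byte char #7 = EF A6 B5.
Offset 25: leading byte 0xF0 = 11110000 → 4-byte char #8 = F0 90 8C B8.
Leading byte 0xF0 = 11110000 matches 11110xxx → 4-byte sequence.
Byte 1: 0xF0 = 11110000, payload 000 (3 bits).
Byte 2: 0x90 = 10010000 (10xxxxxx ✓), payload 010000.
Byte 3: 0x8C = 10001100 (10xxxxxx ✓), payload 001100.
Byte 4: 0xB8 = 10111000 (10xxxxxx ✓), payload 111000.
Concatenate: 000010000001100111000 = 0x10338 (21 bits → U+10338).

U+10338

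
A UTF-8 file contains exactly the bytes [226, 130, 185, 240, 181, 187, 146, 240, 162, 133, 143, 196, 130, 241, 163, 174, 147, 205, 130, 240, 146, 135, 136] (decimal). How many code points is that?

Byte at offset 0: 0xE2 = 11100010 → 3-byte char (#1). Advance 3.
Byte at offset 3: 0xF0 = 11110000 → 4-byte char (#2). Advance 4.
Byte at offset 7: 0xF0 = 11110000 → 4-byte char (#3). Advance 4.
Byte at offset 11: 0xC4 = 11000100 → 2-byte char (#4). Advance 2.
Byte at offset 13: 0xF1 = 11110001 → 4-byte char (#5). Advance 4.
Byte at offset 17: 0xCD = 11001101 → 2-byte char (#6). Advance 2.
Byte at offset 19: 0xF0 = 11110000 → 4-byte char (#7). Advance 4.
Reached end at offset 23 after 7 code points.

7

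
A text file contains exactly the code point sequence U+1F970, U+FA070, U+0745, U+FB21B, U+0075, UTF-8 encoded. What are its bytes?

F0 9F A5 B0 F3 BA 81 B0 DD 85 F3 BB 88 9B 75

U+1F970: 4-byte form → F0 9F A5 B0.
U+FA070: 4-byte form → F3 BA 81 B0.
U+0745: 2-byte form → DD 85.
U+FB21B: 4-byte form → F3 BB 88 9B.
U+0075: 1-byte form → 75.
Concatenated (15 bytes): F0 9F A5 B0 F3 BA 81 B0 DD 85 F3 BB 88 9B 75.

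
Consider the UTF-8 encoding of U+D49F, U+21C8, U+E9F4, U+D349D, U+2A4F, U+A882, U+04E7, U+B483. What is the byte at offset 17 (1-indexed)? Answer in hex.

0xEA

1-indexed offset 17 is 0-indexed offset 16.
U+D49F → 3-byte form ED 92 9F at offsets 0–2.
U+21C8 → 3-byte form E2 87 88 at offsets 3–5.
U+E9F4 → 3-byte form EE A7 B4 at offsets 6–8.
U+D349D → 4-byte form F3 93 92 9D at offsets 9–12.
U+2A4F → 3-byte form E2 A9 8F at offsets 13–15.
U+A882 → 3-byte form EA A2 82 at offsets 16–18.
Offset 16 falls in char 6's range; it's byte 1 of EA A2 82 = 0xEA.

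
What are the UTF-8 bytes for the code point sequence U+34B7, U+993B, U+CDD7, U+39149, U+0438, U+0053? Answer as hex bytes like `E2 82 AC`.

E3 92 B7 E9 A4 BB EC B7 97 F0 B9 85 89 D0 B8 53

U+34B7: 3-byte form → E3 92 B7.
U+993B: 3-byte form → E9 A4 BB.
U+CDD7: 3-byte form → EC B7 97.
U+39149: 4-byte form → F0 B9 85 89.
U+0438: 2-byte form → D0 B8.
U+0053: 1-byte form → 53.
Concatenated (16 bytes): E3 92 B7 E9 A4 BB EC B7 97 F0 B9 85 89 D0 B8 53.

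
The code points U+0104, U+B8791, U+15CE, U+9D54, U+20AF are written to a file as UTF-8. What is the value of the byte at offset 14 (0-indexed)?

0xAF

U+0104 → 2-byte form C4 84 at offsets 0–1.
U+B8791 → 4-byte form F2 B8 9E 91 at offsets 2–5.
U+15CE → 3-byte form E1 97 8E at offsets 6–8.
U+9D54 → 3-byte form E9 B5 94 at offsets 9–11.
U+20AF → 3-byte form E2 82 AF at offsets 12–14.
Offset 14 falls in char 5's range; it's byte 3 of E2 82 AF = 0xAF.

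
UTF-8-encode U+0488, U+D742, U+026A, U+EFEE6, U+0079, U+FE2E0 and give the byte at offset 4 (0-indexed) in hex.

0x82

U+0488 → 2-byte form D2 88 at offsets 0–1.
U+D742 → 3-byte form ED 9D 82 at offsets 2–4.
Offset 4 falls in char 2's range; it's byte 3 of ED 9D 82 = 0x82.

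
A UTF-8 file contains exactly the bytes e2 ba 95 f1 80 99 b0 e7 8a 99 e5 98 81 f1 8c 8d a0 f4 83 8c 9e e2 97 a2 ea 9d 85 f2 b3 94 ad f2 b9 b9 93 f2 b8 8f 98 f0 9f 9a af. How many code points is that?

12

Byte at offset 0: 0xE2 = 11100010 → 3-byte char (#1). Advance 3.
Byte at offset 3: 0xF1 = 11110001 → 4-byte char (#2). Advance 4.
Byte at offset 7: 0xE7 = 11100111 → 3-byte char (#3). Advance 3.
Byte at offset 10: 0xE5 = 11100101 → 3-byte char (#4). Advance 3.
Byte at offset 13: 0xF1 = 11110001 → 4-byte char (#5). Advance 4.
Byte at offset 17: 0xF4 = 11110100 → 4-byte char (#6). Advance 4.
Byte at offset 21: 0xE2 = 11100010 → 3-byte char (#7). Advance 3.
Byte at offset 24: 0xEA = 11101010 → 3-byte char (#8). Advance 3.
Byte at offset 27: 0xF2 = 11110010 → 4-byte char (#9). Advance 4.
Byte at offset 31: 0xF2 = 11110010 → 4-byte char (#10). Advance 4.
Byte at offset 35: 0xF2 = 11110010 → 4-byte char (#11). Advance 4.
Byte at offset 39: 0xF0 = 11110000 → 4-byte char (#12). Advance 4.
Reached end at offset 43 after 12 code points.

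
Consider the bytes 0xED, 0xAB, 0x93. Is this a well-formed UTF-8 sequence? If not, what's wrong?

invalid (encodes a surrogate (U+D800–U+DFFF))

Structurally a 3-byte sequence; payload = 0xDAD3.
But 0xDAD3 is in U+D800–U+DFFF, the surrogate range. Surrogates are not Unicode scalar values and are forbidden in UTF-8.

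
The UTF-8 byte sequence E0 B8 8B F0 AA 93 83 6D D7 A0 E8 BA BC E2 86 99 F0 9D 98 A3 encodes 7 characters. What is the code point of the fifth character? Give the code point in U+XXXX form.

Offset 0: leading byte 0xE0 = 11100000 → 3-byte char #1 = E0 B8 8B.
Offset 3: leading byte 0xF0 = 11110000 → 4-byte char #2 = F0 AA 93 83.
Offset 7: leading byte 0x6D = 01101101 → 1-byte char #3 = 6D.
Offset 8: leading byte 0xD7 = 11010111 → 2-byte char #4 = D7 A0.
Offset 10: leading byte 0xE8 = 11101000 → 3-byte char #5 = E8 BA BC.
Leading byte 0xE8 = 11101000 matches 1110xxxx → 3-byte sequence.
Byte 1: 0xE8 = 11101000, payload 1000 (4 bits).
Byte 2: 0xBA = 10111010 (10xxxxxx ✓), payload 111010.
Byte 3: 0xBC = 10111100 (10xxxxxx ✓), payload 111100.
Concatenate: 1000111010111100 = 0x8EBC (16 bits → U+8EBC).

U+8EBC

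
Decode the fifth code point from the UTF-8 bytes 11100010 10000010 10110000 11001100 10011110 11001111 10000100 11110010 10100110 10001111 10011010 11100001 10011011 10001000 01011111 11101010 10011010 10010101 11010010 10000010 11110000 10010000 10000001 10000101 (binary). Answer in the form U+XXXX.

Offset 0: leading byte 0xE2 = 11100010 → 3-byte char #1 = E2 82 B0.
Offset 3: leading byte 0xCC = 11001100 → 2-byte char #2 = CC 9E.
Offset 5: leading byte 0xCF = 11001111 → 2-byte char #3 = CF 84.
Offset 7: leading byte 0xF2 = 11110010 → 4-byte char #4 = F2 A6 8F 9A.
Offset 11: leading byte 0xE1 = 11100001 → 3-byte char #5 = E1 9B 88.
Leading byte 0xE1 = 11100001 matches 1110xxxx → 3-byte sequence.
Byte 1: 0xE1 = 11100001, payload 0001 (4 bits).
Byte 2: 0x9B = 10011011 (10xxxxxx ✓), payload 011011.
Byte 3: 0x88 = 10001000 (10xxxxxx ✓), payload 001000.
Concatenate: 0001011011001000 = 0x16C8 (16 bits → U+16C8).

U+16C8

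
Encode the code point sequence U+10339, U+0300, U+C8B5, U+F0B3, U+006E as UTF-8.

U+10339: 4-byte form → F0 90 8C B9.
U+0300: 2-byte form → CC 80.
U+C8B5: 3-byte form → EC A2 B5.
U+F0B3: 3-byte form → EF 82 B3.
U+006E: 1-byte form → 6E.
Concatenated (13 bytes): F0 90 8C B9 CC 80 EC A2 B5 EF 82 B3 6E.

F0 90 8C B9 CC 80 EC A2 B5 EF 82 B3 6E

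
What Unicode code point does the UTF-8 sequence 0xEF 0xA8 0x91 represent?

Leading byte 0xEF = 11101111 matches 1110xxxx → 3-byte sequence.
Byte 1: 0xEF = 11101111, payload 1111 (4 bits).
Byte 2: 0xA8 = 10101000 (10xxxxxx ✓), payload 101000.
Byte 3: 0x91 = 10010001 (10xxxxxx ✓), payload 010001.
Concatenate: 1111101000010001 = 0xFA11 (16 bits → U+FA11).

U+FA11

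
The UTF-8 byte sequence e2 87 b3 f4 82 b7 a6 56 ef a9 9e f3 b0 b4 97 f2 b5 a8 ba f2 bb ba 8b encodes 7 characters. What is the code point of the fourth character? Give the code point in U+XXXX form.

Offset 0: leading byte 0xE2 = 11100010 → 3-byte char #1 = E2 87 B3.
Offset 3: leading byte 0xF4 = 11110100 → 4-byte char #2 = F4 82 B7 A6.
Offset 7: leading byte 0x56 = 01010110 → 1-byte char #3 = 56.
Offset 8: leading byte 0xEF = 11101111 → 3-byte char #4 = EF A9 9E.
Leading byte 0xEF = 11101111 matches 1110xxxx → 3-byte sequence.
Byte 1: 0xEF = 11101111, payload 1111 (4 bits).
Byte 2: 0xA9 = 10101001 (10xxxxxx ✓), payload 101001.
Byte 3: 0x9E = 10011110 (10xxxxxx ✓), payload 011110.
Concatenate: 1111101001011110 = 0xFA5E (16 bits → U+FA5E).

U+FA5E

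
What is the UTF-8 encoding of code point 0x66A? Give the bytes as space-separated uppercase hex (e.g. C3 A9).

U+066A = 0x66A = 1642 decimal. In range U+0080–U+07FF → 2-byte form: 110xxxxx 10xxxxxx.
Binary (11 bits): 11001101010.
Split 5+6: 11001 | 101010.
Byte 1: 11011001 = 0xD9.
Byte 2: 10101010 = 0xAA.

D9 AA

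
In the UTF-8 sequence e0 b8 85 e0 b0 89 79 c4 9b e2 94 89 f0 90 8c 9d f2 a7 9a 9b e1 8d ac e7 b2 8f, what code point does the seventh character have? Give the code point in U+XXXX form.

Offset 0: leading byte 0xE0 = 11100000 → 3-byte char #1 = E0 B8 85.
Offset 3: leading byte 0xE0 = 11100000 → 3-byte char #2 = E0 B0 89.
Offset 6: leading byte 0x79 = 01111001 → 1-byte char #3 = 79.
Offset 7: leading byte 0xC4 = 11000100 → 2-byte char #4 = C4 9B.
Offset 9: leading byte 0xE2 = 11100010 → 3-byte char #5 = E2 94 89.
Offset 12: leading byte 0xF0 = 11110000 → 4-byte char #6 = F0 90 8C 9D.
Offset 16: leading byte 0xF2 = 11110010 → 4-byte char #7 = F2 A7 9A 9B.
Leading byte 0xF2 = 11110010 matches 11110xxx → 4-byte sequence.
Byte 1: 0xF2 = 11110010, payload 010 (3 bits).
Byte 2: 0xA7 = 10100111 (10xxxxxx ✓), payload 100111.
Byte 3: 0x9A = 10011010 (10xxxxxx ✓), payload 011010.
Byte 4: 0x9B = 10011011 (10xxxxxx ✓), payload 011011.
Concatenate: 010100111011010011011 = 0xA769B (21 bits → U+A769B).

U+A769B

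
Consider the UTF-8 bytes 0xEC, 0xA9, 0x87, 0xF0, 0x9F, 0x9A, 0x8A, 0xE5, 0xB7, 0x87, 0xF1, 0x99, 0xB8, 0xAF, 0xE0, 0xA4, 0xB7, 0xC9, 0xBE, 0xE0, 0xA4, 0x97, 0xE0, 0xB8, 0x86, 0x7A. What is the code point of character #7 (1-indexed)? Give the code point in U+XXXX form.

U+0917

Offset 0: leading byte 0xEC = 11101100 → 3-byte char #1 = EC A9 87.
Offset 3: leading byte 0xF0 = 11110000 → 4-byte char #2 = F0 9F 9A 8A.
Offset 7: leading byte 0xE5 = 11100101 → 3-byte char #3 = E5 B7 87.
Offset 10: leading byte 0xF1 = 11110001 → 4-byte char #4 = F1 99 B8 AF.
Offset 14: leading byte 0xE0 = 11100000 → 3-byte char #5 = E0 A4 B7.
Offset 17: leading byte 0xC9 = 11001001 → 2-byte char #6 = C9 BE.
Offset 19: leading byte 0xE0 = 11100000 → 3-byte char #7 = E0 A4 97.
Leading byte 0xE0 = 11100000 matches 1110xxxx → 3-byte sequence.
Byte 1: 0xE0 = 11100000, payload 0000 (4 bits).
Byte 2: 0xA4 = 10100100 (10xxxxxx ✓), payload 100100.
Byte 3: 0x97 = 10010111 (10xxxxxx ✓), payload 010111.
Concatenate: 0000100100010111 = 0x917 (16 bits → U+0917).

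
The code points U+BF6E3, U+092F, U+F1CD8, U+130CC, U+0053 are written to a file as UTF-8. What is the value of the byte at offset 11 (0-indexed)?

U+BF6E3 → 4-byte form F2 BF 9B A3 at offsets 0–3.
U+092F → 3-byte form E0 A4 AF at offsets 4–6.
U+F1CD8 → 4-byte form F3 B1 B3 98 at offsets 7–10.
U+130CC → 4-byte form F0 93 83 8C at offsets 11–14.
Offset 11 falls in char 4's range; it's byte 1 of F0 93 83 8C = 0xF0.

0xF0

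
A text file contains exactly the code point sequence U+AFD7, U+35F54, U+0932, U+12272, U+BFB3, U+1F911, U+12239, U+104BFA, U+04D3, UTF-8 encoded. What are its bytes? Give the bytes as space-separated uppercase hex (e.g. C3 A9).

EA BF 97 F0 B5 BD 94 E0 A4 B2 F0 92 89 B2 EB BE B3 F0 9F A4 91 F0 92 88 B9 F4 84 AF BA D3 93

U+AFD7: 3-byte form → EA BF 97.
U+35F54: 4-byte form → F0 B5 BD 94.
U+0932: 3-byte form → E0 A4 B2.
U+12272: 4-byte form → F0 92 89 B2.
U+BFB3: 3-byte form → EB BE B3.
U+1F911: 4-byte form → F0 9F A4 91.
U+12239: 4-byte form → F0 92 88 B9.
U+104BFA: 4-byte form → F4 84 AF BA.
U+04D3: 2-byte form → D3 93.
Concatenated (31 bytes): EA BF 97 F0 B5 BD 94 E0 A4 B2 F0 92 89 B2 EB BE B3 F0 9F A4 91 F0 92 88 B9 F4 84 AF BA D3 93.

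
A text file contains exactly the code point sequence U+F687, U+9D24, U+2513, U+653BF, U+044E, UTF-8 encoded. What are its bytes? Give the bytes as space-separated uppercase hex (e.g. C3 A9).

EF 9A 87 E9 B4 A4 E2 94 93 F1 A5 8E BF D1 8E

U+F687: 3-byte form → EF 9A 87.
U+9D24: 3-byte form → E9 B4 A4.
U+2513: 3-byte form → E2 94 93.
U+653BF: 4-byte form → F1 A5 8E BF.
U+044E: 2-byte form → D1 8E.
Concatenated (15 bytes): EF 9A 87 E9 B4 A4 E2 94 93 F1 A5 8E BF D1 8E.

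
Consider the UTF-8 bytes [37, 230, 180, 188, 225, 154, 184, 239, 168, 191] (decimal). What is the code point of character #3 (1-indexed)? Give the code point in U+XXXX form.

Offset 0: leading byte 0x25 = 00100101 → 1-byte char #1 = 25.
Offset 1: leading byte 0xE6 = 11100110 → 3-byte char #2 = E6 B4 BC.
Offset 4: leading byte 0xE1 = 11100001 → 3-byte char #3 = E1 9A B8.
Leading byte 0xE1 = 11100001 matches 1110xxxx → 3-byte sequence.
Byte 1: 0xE1 = 11100001, payload 0001 (4 bits).
Byte 2: 0x9A = 10011010 (10xxxxxx ✓), payload 011010.
Byte 3: 0xB8 = 10111000 (10xxxxxx ✓), payload 111000.
Concatenate: 0001011010111000 = 0x16B8 (16 bits → U+16B8).

U+16B8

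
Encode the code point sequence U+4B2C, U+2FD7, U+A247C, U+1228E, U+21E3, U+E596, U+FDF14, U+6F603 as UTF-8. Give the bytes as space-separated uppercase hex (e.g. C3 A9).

U+4B2C: 3-byte form → E4 AC AC.
U+2FD7: 3-byte form → E2 BF 97.
U+A247C: 4-byte form → F2 A2 91 BC.
U+1228E: 4-byte form → F0 92 8A 8E.
U+21E3: 3-byte form → E2 87 A3.
U+E596: 3-byte form → EE 96 96.
U+FDF14: 4-byte form → F3 BD BC 94.
U+6F603: 4-byte form → F1 AF 98 83.
Concatenated (28 bytes): E4 AC AC E2 BF 97 F2 A2 91 BC F0 92 8A 8E E2 87 A3 EE 96 96 F3 BD BC 94 F1 AF 98 83.

E4 AC AC E2 BF 97 F2 A2 91 BC F0 92 8A 8E E2 87 A3 EE 96 96 F3 BD BC 94 F1 AF 98 83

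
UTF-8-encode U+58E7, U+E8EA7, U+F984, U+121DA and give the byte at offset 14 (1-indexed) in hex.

0x9A

1-indexed offset 14 is 0-indexed offset 13.
U+58E7 → 3-byte form E5 A3 A7 at offsets 0–2.
U+E8EA7 → 4-byte form F3 A8 BA A7 at offsets 3–6.
U+F984 → 3-byte form EF A6 84 at offsets 7–9.
U+121DA → 4-byte form F0 92 87 9A at offsets 10–13.
Offset 13 falls in char 4's range; it's byte 4 of F0 92 87 9A = 0x9A.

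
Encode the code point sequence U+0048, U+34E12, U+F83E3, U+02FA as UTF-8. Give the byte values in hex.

U+0048: 1-byte form → 48.
U+34E12: 4-byte form → F0 B4 B8 92.
U+F83E3: 4-byte form → F3 B8 8F A3.
U+02FA: 2-byte form → CB BA.
Concatenated (11 bytes): 48 F0 B4 B8 92 F3 B8 8F A3 CB BA.

48 F0 B4 B8 92 F3 B8 8F A3 CB BA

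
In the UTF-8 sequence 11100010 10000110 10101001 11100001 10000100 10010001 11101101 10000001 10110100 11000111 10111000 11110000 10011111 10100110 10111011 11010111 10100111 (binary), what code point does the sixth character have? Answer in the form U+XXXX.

Offset 0: leading byte 0xE2 = 11100010 → 3-byte char #1 = E2 86 A9.
Offset 3: leading byte 0xE1 = 11100001 → 3-byte char #2 = E1 84 91.
Offset 6: leading byte 0xED = 11101101 → 3-byte char #3 = ED 81 B4.
Offset 9: leading byte 0xC7 = 11000111 → 2-byte char #4 = C7 B8.
Offset 11: leading byte 0xF0 = 11110000 → 4-byte char #5 = F0 9F A6 BB.
Offset 15: leading byte 0xD7 = 11010111 → 2-byte char #6 = D7 A7.
Leading byte 0xD7 = 11010111 matches 110xxxxx → 2-byte sequence.
Byte 1: 0xD7 = 11010111, payload 10111 (5 bits).
Byte 2: 0xA7 = 10100111 (10xxxxxx ✓), payload 100111.
Concatenate: 10111100111 = 0x5E7 (11 bits → U+05E7).

U+05E7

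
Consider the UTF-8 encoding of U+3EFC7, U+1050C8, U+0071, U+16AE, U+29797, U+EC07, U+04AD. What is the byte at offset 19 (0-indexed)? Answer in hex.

0xD2

U+3EFC7 → 4-byte form F0 BE BF 87 at offsets 0–3.
U+1050C8 → 4-byte form F4 85 83 88 at offsets 4–7.
U+0071 → 1-byte form 71 at offsets 8–8.
U+16AE → 3-byte form E1 9A AE at offsets 9–11.
U+29797 → 4-byte form F0 A9 9E 97 at offsets 12–15.
U+EC07 → 3-byte form EE B0 87 at offsets 16–18.
U+04AD → 2-byte form D2 AD at offsets 19–20.
Offset 19 falls in char 7's range; it's byte 1 of D2 AD = 0xD2.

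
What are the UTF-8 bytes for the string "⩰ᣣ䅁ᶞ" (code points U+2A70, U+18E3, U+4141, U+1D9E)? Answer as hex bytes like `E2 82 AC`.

E2 A9 B0 E1 A3 A3 E4 85 81 E1 B6 9E

U+2A70: 3-byte form → E2 A9 B0.
U+18E3: 3-byte form → E1 A3 A3.
U+4141: 3-byte form → E4 85 81.
U+1D9E: 3-byte form → E1 B6 9E.
Concatenated (12 bytes): E2 A9 B0 E1 A3 A3 E4 85 81 E1 B6 9E.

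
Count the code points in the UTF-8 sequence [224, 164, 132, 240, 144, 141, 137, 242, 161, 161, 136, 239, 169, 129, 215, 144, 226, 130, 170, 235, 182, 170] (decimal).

7

Byte at offset 0: 0xE0 = 11100000 → 3-byte char (#1). Advance 3.
Byte at offset 3: 0xF0 = 11110000 → 4-byte char (#2). Advance 4.
Byte at offset 7: 0xF2 = 11110010 → 4-byte char (#3). Advance 4.
Byte at offset 11: 0xEF = 11101111 → 3-byte char (#4). Advance 3.
Byte at offset 14: 0xD7 = 11010111 → 2-byte char (#5). Advance 2.
Byte at offset 16: 0xE2 = 11100010 → 3-byte char (#6). Advance 3.
Byte at offset 19: 0xEB = 11101011 → 3-byte char (#7). Advance 3.
Reached end at offset 22 after 7 code points.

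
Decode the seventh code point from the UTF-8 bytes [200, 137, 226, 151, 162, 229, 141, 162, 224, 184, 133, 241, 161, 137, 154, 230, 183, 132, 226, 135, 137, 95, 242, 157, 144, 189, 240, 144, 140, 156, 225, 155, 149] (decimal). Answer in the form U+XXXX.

U+21C9

Offset 0: leading byte 0xC8 = 11001000 → 2-byte char #1 = C8 89.
Offset 2: leading byte 0xE2 = 11100010 → 3-byte char #2 = E2 97 A2.
Offset 5: leading byte 0xE5 = 11100101 → 3-byte char #3 = E5 8D A2.
Offset 8: leading byte 0xE0 = 11100000 → 3-byte char #4 = E0 B8 85.
Offset 11: leading byte 0xF1 = 11110001 → 4-byte char #5 = F1 A1 89 9A.
Offset 15: leading byte 0xE6 = 11100110 → 3-byte char #6 = E6 B7 84.
Offset 18: leading byte 0xE2 = 11100010 → 3-byte char #7 = E2 87 89.
Leading byte 0xE2 = 11100010 matches 1110xxxx → 3-byte sequence.
Byte 1: 0xE2 = 11100010, payload 0010 (4 bits).
Byte 2: 0x87 = 10000111 (10xxxxxx ✓), payload 000111.
Byte 3: 0x89 = 10001001 (10xxxxxx ✓), payload 001001.
Concatenate: 0010000111001001 = 0x21C9 (16 bits → U+21C9).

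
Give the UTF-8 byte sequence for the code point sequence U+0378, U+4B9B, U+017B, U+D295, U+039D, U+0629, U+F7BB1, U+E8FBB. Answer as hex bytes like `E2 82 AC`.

U+0378: 2-byte form → CD B8.
U+4B9B: 3-byte form → E4 AE 9B.
U+017B: 2-byte form → C5 BB.
U+D295: 3-byte form → ED 8A 95.
U+039D: 2-byte form → CE 9D.
U+0629: 2-byte form → D8 A9.
U+F7BB1: 4-byte form → F3 B7 AE B1.
U+E8FBB: 4-byte form → F3 A8 BE BB.
Concatenated (22 bytes): CD B8 E4 AE 9B C5 BB ED 8A 95 CE 9D D8 A9 F3 B7 AE B1 F3 A8 BE BB.

CD B8 E4 AE 9B C5 BB ED 8A 95 CE 9D D8 A9 F3 B7 AE B1 F3 A8 BE BB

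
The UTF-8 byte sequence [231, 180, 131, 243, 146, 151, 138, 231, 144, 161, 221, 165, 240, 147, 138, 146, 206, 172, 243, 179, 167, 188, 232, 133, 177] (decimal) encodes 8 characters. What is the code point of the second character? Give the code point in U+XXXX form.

Offset 0: leading byte 0xE7 = 11100111 → 3-byte char #1 = E7 B4 83.
Offset 3: leading byte 0xF3 = 11110011 → 4-byte char #2 = F3 92 97 8A.
Leading byte 0xF3 = 11110011 matches 11110xxx → 4-byte sequence.
Byte 1: 0xF3 = 11110011, payload 011 (3 bits).
Byte 2: 0x92 = 10010010 (10xxxxxx ✓), payload 010010.
Byte 3: 0x97 = 10010111 (10xxxxxx ✓), payload 010111.
Byte 4: 0x8A = 10001010 (10xxxxxx ✓), payload 001010.
Concatenate: 011010010010111001010 = 0xD25CA (21 bits → U+D25CA).

U+D25CA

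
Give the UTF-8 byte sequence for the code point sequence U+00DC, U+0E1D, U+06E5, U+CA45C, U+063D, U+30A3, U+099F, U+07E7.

U+00DC: 2-byte form → C3 9C.
U+0E1D: 3-byte form → E0 B8 9D.
U+06E5: 2-byte form → DB A5.
U+CA45C: 4-byte form → F3 8A 91 9C.
U+063D: 2-byte form → D8 BD.
U+30A3: 3-byte form → E3 82 A3.
U+099F: 3-byte form → E0 A6 9F.
U+07E7: 2-byte form → DF A7.
Concatenated (21 bytes): C3 9C E0 B8 9D DB A5 F3 8A 91 9C D8 BD E3 82 A3 E0 A6 9F DF A7.

C3 9C E0 B8 9D DB A5 F3 8A 91 9C D8 BD E3 82 A3 E0 A6 9F DF A7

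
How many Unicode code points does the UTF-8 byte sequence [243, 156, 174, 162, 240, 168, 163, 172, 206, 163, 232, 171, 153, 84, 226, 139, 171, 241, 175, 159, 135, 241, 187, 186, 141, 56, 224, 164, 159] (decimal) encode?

Byte at offset 0: 0xF3 = 11110011 → 4-byte char (#1). Advance 4.
Byte at offset 4: 0xF0 = 11110000 → 4-byte char (#2). Advance 4.
Byte at offset 8: 0xCE = 11001110 → 2-byte char (#3). Advance 2.
Byte at offset 10: 0xE8 = 11101000 → 3-byte char (#4). Advance 3.
Byte at offset 13: 0x54 = 01010100 → 1-byte char (#5). Advance 1.
Byte at offset 14: 0xE2 = 11100010 → 3-byte char (#6). Advance 3.
Byte at offset 17: 0xF1 = 11110001 → 4-byte char (#7). Advance 4.
Byte at offset 21: 0xF1 = 11110001 → 4-byte char (#8). Advance 4.
Byte at offset 25: 0x38 = 00111000 → 1-byte char (#9). Advance 1.
Byte at offset 26: 0xE0 = 11100000 → 3-byte char (#10). Advance 3.
Reached end at offset 29 after 10 code points.

10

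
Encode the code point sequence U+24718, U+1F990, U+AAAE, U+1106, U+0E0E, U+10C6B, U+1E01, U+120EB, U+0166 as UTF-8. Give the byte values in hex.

F0 A4 9C 98 F0 9F A6 90 EA AA AE E1 84 86 E0 B8 8E F0 90 B1 AB E1 B8 81 F0 92 83 AB C5 A6

U+24718: 4-byte form → F0 A4 9C 98.
U+1F990: 4-byte form → F0 9F A6 90.
U+AAAE: 3-byte form → EA AA AE.
U+1106: 3-byte form → E1 84 86.
U+0E0E: 3-byte form → E0 B8 8E.
U+10C6B: 4-byte form → F0 90 B1 AB.
U+1E01: 3-byte form → E1 B8 81.
U+120EB: 4-byte form → F0 92 83 AB.
U+0166: 2-byte form → C5 A6.
Concatenated (30 bytes): F0 A4 9C 98 F0 9F A6 90 EA AA AE E1 84 86 E0 B8 8E F0 90 B1 AB E1 B8 81 F0 92 83 AB C5 A6.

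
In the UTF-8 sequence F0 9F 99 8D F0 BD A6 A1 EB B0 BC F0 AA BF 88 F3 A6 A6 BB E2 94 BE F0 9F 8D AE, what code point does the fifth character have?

Offset 0: leading byte 0xF0 = 11110000 → 4-byte char #1 = F0 9F 99 8D.
Offset 4: leading byte 0xF0 = 11110000 → 4-byte char #2 = F0 BD A6 A1.
Offset 8: leading byte 0xEB = 11101011 → 3-byte char #3 = EB B0 BC.
Offset 11: leading byte 0xF0 = 11110000 → 4-byte char #4 = F0 AA BF 88.
Offset 15: leading byte 0xF3 = 11110011 → 4-byte char #5 = F3 A6 A6 BB.
Leading byte 0xF3 = 11110011 matches 11110xxx → 4-byte sequence.
Byte 1: 0xF3 = 11110011, payload 011 (3 bits).
Byte 2: 0xA6 = 10100110 (10xxxxxx ✓), payload 100110.
Byte 3: 0xA6 = 10100110 (10xxxxxx ✓), payload 100110.
Byte 4: 0xBB = 10111011 (10xxxxxx ✓), payload 111011.
Concatenate: 011100110100110111011 = 0xE69BB (21 bits → U+E69BB).

U+E69BB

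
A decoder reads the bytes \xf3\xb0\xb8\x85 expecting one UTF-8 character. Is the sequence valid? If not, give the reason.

valid

Leading byte 0xF3 = 11110011 → 4-byte form.
Continuation bytes 0xB0=10110000, 0xB8=10111000, 0x85=10000101 all match 10xxxxxx.
Decoded value 0xF0E05 is ≥ 0x10000 (shortest form) and not a surrogate.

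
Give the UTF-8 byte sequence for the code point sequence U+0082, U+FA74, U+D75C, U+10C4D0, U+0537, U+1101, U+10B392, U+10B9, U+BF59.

C2 82 EF A9 B4 ED 9D 9C F4 8C 93 90 D4 B7 E1 84 81 F4 8B 8E 92 E1 82 B9 EB BD 99

U+0082: 2-byte form → C2 82.
U+FA74: 3-byte form → EF A9 B4.
U+D75C: 3-byte form → ED 9D 9C.
U+10C4D0: 4-byte form → F4 8C 93 90.
U+0537: 2-byte form → D4 B7.
U+1101: 3-byte form → E1 84 81.
U+10B392: 4-byte form → F4 8B 8E 92.
U+10B9: 3-byte form → E1 82 B9.
U+BF59: 3-byte form → EB BD 99.
Concatenated (27 bytes): C2 82 EF A9 B4 ED 9D 9C F4 8C 93 90 D4 B7 E1 84 81 F4 8B 8E 92 E1 82 B9 EB BD 99.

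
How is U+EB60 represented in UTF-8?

U+EB60 = 0xEB60 = 60256 decimal. In range U+0800–U+FFFF → 3-byte form: 1110xxxx 10xxxxxx 10xxxxxx.
Binary (16 bits): 1110101101100000.
Split 4+6+6: 1110 | 101101 | 100000.
Byte 1: 11101110 = 0xEE.
Byte 2: 10101101 = 0xAD.
Byte 3: 10100000 = 0xA0.

EE AD A0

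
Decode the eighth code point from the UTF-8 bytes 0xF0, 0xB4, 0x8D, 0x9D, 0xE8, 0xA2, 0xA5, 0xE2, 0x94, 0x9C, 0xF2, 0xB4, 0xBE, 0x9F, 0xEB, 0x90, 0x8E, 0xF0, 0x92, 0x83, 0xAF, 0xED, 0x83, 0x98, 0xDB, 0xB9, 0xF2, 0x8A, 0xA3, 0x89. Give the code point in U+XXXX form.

U+06F9

Offset 0: leading byte 0xF0 = 11110000 → 4-byte char #1 = F0 B4 8D 9D.
Offset 4: leading byte 0xE8 = 11101000 → 3-byte char #2 = E8 A2 A5.
Offset 7: leading byte 0xE2 = 11100010 → 3-byte char #3 = E2 94 9C.
Offset 10: leading byte 0xF2 = 11110010 → 4-byte char #4 = F2 B4 BE 9F.
Offset 14: leading byte 0xEB = 11101011 → 3-byte char #5 = EB 90 8E.
Offset 17: leading byte 0xF0 = 11110000 → 4-byte char #6 = F0 92 83 AF.
Offset 21: leading byte 0xED = 11101101 → 3-byte char #7 = ED 83 98.
Offset 24: leading byte 0xDB = 11011011 → 2-byte char #8 = DB B9.
Leading byte 0xDB = 11011011 matches 110xxxxx → 2-byte sequence.
Byte 1: 0xDB = 11011011, payload 11011 (5 bits).
Byte 2: 0xB9 = 10111001 (10xxxxxx ✓), payload 111001.
Concatenate: 11011111001 = 0x6F9 (11 bits → U+06F9).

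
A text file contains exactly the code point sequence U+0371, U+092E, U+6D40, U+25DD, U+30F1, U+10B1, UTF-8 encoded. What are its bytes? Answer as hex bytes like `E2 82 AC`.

CD B1 E0 A4 AE E6 B5 80 E2 97 9D E3 83 B1 E1 82 B1

U+0371: 2-byte form → CD B1.
U+092E: 3-byte form → E0 A4 AE.
U+6D40: 3-byte form → E6 B5 80.
U+25DD: 3-byte form → E2 97 9D.
U+30F1: 3-byte form → E3 83 B1.
U+10B1: 3-byte form → E1 82 B1.
Concatenated (17 bytes): CD B1 E0 A4 AE E6 B5 80 E2 97 9D E3 83 B1 E1 82 B1.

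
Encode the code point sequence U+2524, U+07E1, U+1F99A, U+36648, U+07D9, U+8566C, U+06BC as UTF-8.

U+2524: 3-byte form → E2 94 A4.
U+07E1: 2-byte form → DF A1.
U+1F99A: 4-byte form → F0 9F A6 9A.
U+36648: 4-byte form → F0 B6 99 88.
U+07D9: 2-byte form → DF 99.
U+8566C: 4-byte form → F2 85 99 AC.
U+06BC: 2-byte form → DA BC.
Concatenated (21 bytes): E2 94 A4 DF A1 F0 9F A6 9A F0 B6 99 88 DF 99 F2 85 99 AC DA BC.

E2 94 A4 DF A1 F0 9F A6 9A F0 B6 99 88 DF 99 F2 85 99 AC DA BC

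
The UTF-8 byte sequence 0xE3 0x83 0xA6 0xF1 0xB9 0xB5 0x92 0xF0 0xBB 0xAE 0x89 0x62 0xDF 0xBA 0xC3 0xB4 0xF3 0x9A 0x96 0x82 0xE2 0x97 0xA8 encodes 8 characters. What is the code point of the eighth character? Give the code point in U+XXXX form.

U+25E8

Offset 0: leading byte 0xE3 = 11100011 → 3-byte char #1 = E3 83 A6.
Offset 3: leading byte 0xF1 = 11110001 → 4-byte char #2 = F1 B9 B5 92.
Offset 7: leading byte 0xF0 = 11110000 → 4-byte char #3 = F0 BB AE 89.
Offset 11: leading byte 0x62 = 01100010 → 1-byte char #4 = 62.
Offset 12: leading byte 0xDF = 11011111 → 2-byte char #5 = DF BA.
Offset 14: leading byte 0xC3 = 11000011 → 2-byte char #6 = C3 B4.
Offset 16: leading byte 0xF3 = 11110011 → 4-byte char #7 = F3 9A 96 82.
Offset 20: leading byte 0xE2 = 11100010 → 3-byte char #8 = E2 97 A8.
Leading byte 0xE2 = 11100010 matches 1110xxxx → 3-byte sequence.
Byte 1: 0xE2 = 11100010, payload 0010 (4 bits).
Byte 2: 0x97 = 10010111 (10xxxxxx ✓), payload 010111.
Byte 3: 0xA8 = 10101000 (10xxxxxx ✓), payload 101000.
Concatenate: 0010010111101000 = 0x25E8 (16 bits → U+25E8).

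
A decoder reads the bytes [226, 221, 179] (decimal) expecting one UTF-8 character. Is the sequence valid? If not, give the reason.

Leading byte 0xE2 = 11100010 → 3-byte form.
Byte 2 is 0xDD = 11011101, which is not 10xxxxxx — expected a continuation byte.

invalid (non-continuation byte where continuation expected)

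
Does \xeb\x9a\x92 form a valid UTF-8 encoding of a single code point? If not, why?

valid

Leading byte 0xEB = 11101011 → 3-byte form.
Continuation bytes 0x9A=10011010, 0x92=10010010 all match 10xxxxxx.
Decoded value 0xB692 is ≥ 0x800 (shortest form) and not a surrogate.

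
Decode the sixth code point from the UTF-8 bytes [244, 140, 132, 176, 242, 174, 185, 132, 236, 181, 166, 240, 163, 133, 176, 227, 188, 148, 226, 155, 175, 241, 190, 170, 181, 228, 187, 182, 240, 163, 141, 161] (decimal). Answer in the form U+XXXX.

U+26EF

Offset 0: leading byte 0xF4 = 11110100 → 4-byte char #1 = F4 8C 84 B0.
Offset 4: leading byte 0xF2 = 11110010 → 4-byte char #2 = F2 AE B9 84.
Offset 8: leading byte 0xEC = 11101100 → 3-byte char #3 = EC B5 A6.
Offset 11: leading byte 0xF0 = 11110000 → 4-byte char #4 = F0 A3 85 B0.
Offset 15: leading byte 0xE3 = 11100011 → 3-byte char #5 = E3 BC 94.
Offset 18: leading byte 0xE2 = 11100010 → 3-byte char #6 = E2 9B AF.
Leading byte 0xE2 = 11100010 matches 1110xxxx → 3-byte sequence.
Byte 1: 0xE2 = 11100010, payload 0010 (4 bits).
Byte 2: 0x9B = 10011011 (10xxxxxx ✓), payload 011011.
Byte 3: 0xAF = 10101111 (10xxxxxx ✓), payload 101111.
Concatenate: 0010011011101111 = 0x26EF (16 bits → U+26EF).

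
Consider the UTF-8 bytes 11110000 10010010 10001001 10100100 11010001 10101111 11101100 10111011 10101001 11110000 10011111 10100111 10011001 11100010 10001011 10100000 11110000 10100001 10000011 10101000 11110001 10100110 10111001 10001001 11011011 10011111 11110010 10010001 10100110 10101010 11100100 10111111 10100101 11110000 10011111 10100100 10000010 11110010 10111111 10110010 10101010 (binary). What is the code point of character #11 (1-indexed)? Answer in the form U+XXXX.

U+1F902

Offset 0: leading byte 0xF0 = 11110000 → 4-byte char #1 = F0 92 89 A4.
Offset 4: leading byte 0xD1 = 11010001 → 2-byte char #2 = D1 AF.
Offset 6: leading byte 0xEC = 11101100 → 3-byte char #3 = EC BB A9.
Offset 9: leading byte 0xF0 = 11110000 → 4-byte char #4 = F0 9F A7 99.
Offset 13: leading byte 0xE2 = 11100010 → 3-byte char #5 = E2 8B A0.
Offset 16: leading byte 0xF0 = 11110000 → 4-byte char #6 = F0 A1 83 A8.
Offset 20: leading byte 0xF1 = 11110001 → 4-byte char #7 = F1 A6 B9 89.
Offset 24: leading byte 0xDB = 11011011 → 2-byte char #8 = DB 9F.
Offset 26: leading byte 0xF2 = 11110010 → 4-byte char #9 = F2 91 A6 AA.
Offset 30: leading byte 0xE4 = 11100100 → 3-byte char #10 = E4 BF A5.
Offset 33: leading byte 0xF0 = 11110000 → 4-byte char #11 = F0 9F A4 82.
Leading byte 0xF0 = 11110000 matches 11110xxx → 4-byte sequence.
Byte 1: 0xF0 = 11110000, payload 000 (3 bits).
Byte 2: 0x9F = 10011111 (10xxxxxx ✓), payload 011111.
Byte 3: 0xA4 = 10100100 (10xxxxxx ✓), payload 100100.
Byte 4: 0x82 = 10000010 (10xxxxxx ✓), payload 000010.
Concatenate: 000011111100100000010 = 0x1F902 (21 bits → U+1F902).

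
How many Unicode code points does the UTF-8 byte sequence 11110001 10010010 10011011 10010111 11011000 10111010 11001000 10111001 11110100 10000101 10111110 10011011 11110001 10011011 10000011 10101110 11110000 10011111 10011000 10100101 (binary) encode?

Byte at offset 0: 0xF1 = 11110001 → 4-byte char (#1). Advance 4.
Byte at offset 4: 0xD8 = 11011000 → 2-byte char (#2). Advance 2.
Byte at offset 6: 0xC8 = 11001000 → 2-byte char (#3). Advance 2.
Byte at offset 8: 0xF4 = 11110100 → 4-byte char (#4). Advance 4.
Byte at offset 12: 0xF1 = 11110001 → 4-byte char (#5). Advance 4.
Byte at offset 16: 0xF0 = 11110000 → 4-byte char (#6). Advance 4.
Reached end at offset 20 after 6 code points.

6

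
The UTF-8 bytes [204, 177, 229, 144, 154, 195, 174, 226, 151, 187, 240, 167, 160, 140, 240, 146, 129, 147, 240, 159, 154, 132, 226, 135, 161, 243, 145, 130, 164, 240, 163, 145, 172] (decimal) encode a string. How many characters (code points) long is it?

10

Byte at offset 0: 0xCC = 11001100 → 2-byte char (#1). Advance 2.
Byte at offset 2: 0xE5 = 11100101 → 3-byte char (#2). Advance 3.
Byte at offset 5: 0xC3 = 11000011 → 2-byte char (#3). Advance 2.
Byte at offset 7: 0xE2 = 11100010 → 3-byte char (#4). Advance 3.
Byte at offset 10: 0xF0 = 11110000 → 4-byte char (#5). Advance 4.
Byte at offset 14: 0xF0 = 11110000 → 4-byte char (#6). Advance 4.
Byte at offset 18: 0xF0 = 11110000 → 4-byte char (#7). Advance 4.
Byte at offset 22: 0xE2 = 11100010 → 3-byte char (#8). Advance 3.
Byte at offset 25: 0xF3 = 11110011 → 4-byte char (#9). Advance 4.
Byte at offset 29: 0xF0 = 11110000 → 4-byte char (#10). Advance 4.
Reached end at offset 33 after 10 code points.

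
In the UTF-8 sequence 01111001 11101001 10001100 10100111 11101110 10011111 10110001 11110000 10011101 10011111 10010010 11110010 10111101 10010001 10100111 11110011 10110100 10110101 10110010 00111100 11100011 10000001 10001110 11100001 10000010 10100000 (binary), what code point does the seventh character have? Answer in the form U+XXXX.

Offset 0: leading byte 0x79 = 01111001 → 1-byte char #1 = 79.
Offset 1: leading byte 0xE9 = 11101001 → 3-byte char #2 = E9 8C A7.
Offset 4: leading byte 0xEE = 11101110 → 3-byte char #3 = EE 9F B1.
Offset 7: leading byte 0xF0 = 11110000 → 4-byte char #4 = F0 9D 9F 92.
Offset 11: leading byte 0xF2 = 11110010 → 4-byte char #5 = F2 BD 91 A7.
Offset 15: leading byte 0xF3 = 11110011 → 4-byte char #6 = F3 B4 B5 B2.
Offset 19: leading byte 0x3C = 00111100 → 1-byte char #7 = 3C.
Leading byte 0x3C = 00111100 matches 0xxxxxxx → 1-byte sequence.
Byte 1: 0x3C = 00111100, payload 0111100 (7 bits).
Concatenate: 0111100 = 0x3C (7 bits → U+003C).

U+003C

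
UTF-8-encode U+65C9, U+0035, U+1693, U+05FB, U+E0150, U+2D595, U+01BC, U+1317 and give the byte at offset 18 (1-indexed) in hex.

1-indexed offset 18 is 0-indexed offset 17.
U+65C9 → 3-byte form E6 97 89 at offsets 0–2.
U+0035 → 1-byte form 35 at offsets 3–3.
U+1693 → 3-byte form E1 9A 93 at offsets 4–6.
U+05FB → 2-byte form D7 BB at offsets 7–8.
U+E0150 → 4-byte form F3 A0 85 90 at offsets 9–12.
U+2D595 → 4-byte form F0 AD 96 95 at offsets 13–16.
U+01BC → 2-byte form C6 BC at offsets 17–18.
Offset 17 falls in char 7's range; it's byte 1 of C6 BC = 0xC6.

0xC6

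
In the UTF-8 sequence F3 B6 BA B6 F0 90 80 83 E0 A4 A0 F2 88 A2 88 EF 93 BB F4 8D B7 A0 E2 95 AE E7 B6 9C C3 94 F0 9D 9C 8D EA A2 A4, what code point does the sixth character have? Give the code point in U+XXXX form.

U+10DDE0

Offset 0: leading byte 0xF3 = 11110011 → 4-byte char #1 = F3 B6 BA B6.
Offset 4: leading byte 0xF0 = 11110000 → 4-byte char #2 = F0 90 80 83.
Offset 8: leading byte 0xE0 = 11100000 → 3-byte char #3 = E0 A4 A0.
Offset 11: leading byte 0xF2 = 11110010 → 4-byte char #4 = F2 88 A2 88.
Offset 15: leading byte 0xEF = 11101111 → 3-byte char #5 = EF 93 BB.
Offset 18: leading byte 0xF4 = 11110100 → 4-byte char #6 = F4 8D B7 A0.
Leading byte 0xF4 = 11110100 matches 11110xxx → 4-byte sequence.
Byte 1: 0xF4 = 11110100, payload 100 (3 bits).
Byte 2: 0x8D = 10001101 (10xxxxxx ✓), payload 001101.
Byte 3: 0xB7 = 10110111 (10xxxxxx ✓), payload 110111.
Byte 4: 0xA0 = 10100000 (10xxxxxx ✓), payload 100000.
Concatenate: 100001101110111100000 = 0x10DDE0 (21 bits → U+10DDE0).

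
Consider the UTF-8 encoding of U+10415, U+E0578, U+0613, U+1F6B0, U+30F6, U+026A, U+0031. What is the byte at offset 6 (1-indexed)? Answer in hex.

1-indexed offset 6 is 0-indexed offset 5.
U+10415 → 4-byte form F0 90 90 95 at offsets 0–3.
U+E0578 → 4-byte form F3 A0 95 B8 at offsets 4–7.
Offset 5 falls in char 2's range; it's byte 2 of F3 A0 95 B8 = 0xA0.

0xA0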